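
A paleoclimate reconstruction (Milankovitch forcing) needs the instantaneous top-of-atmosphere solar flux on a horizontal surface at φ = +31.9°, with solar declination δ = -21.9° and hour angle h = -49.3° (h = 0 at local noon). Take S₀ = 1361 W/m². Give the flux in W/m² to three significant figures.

cos θ_z = sin φ sin δ + cos φ cos δ cos h = -0.197101 + 0.513662 = 0.316561.
Flux = S₀ · cos θ_z = 1361 × 0.316561 = 430.8 W/m².

431 W/m²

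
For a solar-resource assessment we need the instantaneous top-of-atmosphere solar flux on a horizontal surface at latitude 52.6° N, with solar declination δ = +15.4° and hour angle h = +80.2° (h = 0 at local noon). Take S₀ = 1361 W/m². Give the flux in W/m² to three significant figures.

cos θ_z = sin φ sin δ + cos φ cos δ cos h = 0.210962 + 0.099669 = 0.310631.
Flux = S₀ · cos θ_z = 1361 × 0.310631 = 422.8 W/m².

423 W/m²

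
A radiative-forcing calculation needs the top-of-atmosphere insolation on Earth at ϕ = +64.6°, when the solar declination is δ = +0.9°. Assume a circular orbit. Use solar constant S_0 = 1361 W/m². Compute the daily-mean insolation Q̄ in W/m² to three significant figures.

cos h₀ = −tan(+64.6°) tan(+0.900°) = -0.0331, h₀ = 1.6039 rad.
Bracket: h₀ sin ϕ sin δ + cos ϕ cos δ sin h₀ = 1.6039×0.90334×0.01571 + 0.42894×0.99988×0.99945 = 0.022762 + 0.428653 = 0.451415.
Q̄ = (S_0/π) × [bracket] = (1361/π) × 0.451415 = 195.6 W/m².

Q̄ ≈ 196 W/m²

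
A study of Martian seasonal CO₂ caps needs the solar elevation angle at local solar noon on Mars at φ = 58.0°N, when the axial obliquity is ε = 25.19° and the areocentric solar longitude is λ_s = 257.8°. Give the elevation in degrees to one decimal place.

sin δ = sin 25.19° × sin 257.8° = -0.41601, so δ = -24.583°.
At local noon the hour angle is zero, so the zenith angle equals |φ − δ| = |+58.0° − (-24.583°)| = 82.583°.
Elevation = 90° − 82.583° = 7.4°.

7.4°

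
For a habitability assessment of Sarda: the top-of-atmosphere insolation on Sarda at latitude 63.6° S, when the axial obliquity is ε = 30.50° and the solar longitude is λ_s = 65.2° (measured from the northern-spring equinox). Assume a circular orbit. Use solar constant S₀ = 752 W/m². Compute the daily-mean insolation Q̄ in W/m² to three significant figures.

Solar declination: sin δ = sin ε · sin λ_s = sin 30.50° × sin 65.2° = 0.46073, so δ = +27.434°.
cos H₀ = −tan(-63.6°) tan(+27.434°) = 1.0457 ≥ 1 ⇒ polar night, H₀ = 0 and Q̄ = 0.

Q̄ ≈ 0.00 W/m²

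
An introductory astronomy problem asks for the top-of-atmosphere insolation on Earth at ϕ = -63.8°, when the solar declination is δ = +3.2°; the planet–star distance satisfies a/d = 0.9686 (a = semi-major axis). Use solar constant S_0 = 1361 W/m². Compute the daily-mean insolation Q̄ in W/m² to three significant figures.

Q̄ ≈ 148 W/m²

cos h₀ = −tan(-63.8°) tan(+3.200°) = 0.1136, h₀ = 1.4569 rad.
Bracket: h₀ sin ϕ sin δ + cos ϕ cos δ sin h₀ = 1.4569×-0.89726×0.05582 + 0.44151×0.99844×0.99352 = -0.072969 + 0.437965 = 0.364996.
Inverse-square distance factor (a/d)² = 0.9686² = 0.938186.
Q̄ = (S_0/π) × 0.938186 × [bracket] = (1361/π) × 0.938186 × 0.364996 = 148.3 W/m².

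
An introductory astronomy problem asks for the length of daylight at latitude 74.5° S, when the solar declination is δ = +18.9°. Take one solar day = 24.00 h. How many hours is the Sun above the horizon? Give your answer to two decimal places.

0.00 h

cos H₀ = −tan φ · tan δ = 1.2346 ≥ 1, so the Sun never rises (polar night) and H₀ = 0.
Daylight = 2H₀/(2π) × 24.00 h = (0.0000/π) × 24.00 = 0.00 h.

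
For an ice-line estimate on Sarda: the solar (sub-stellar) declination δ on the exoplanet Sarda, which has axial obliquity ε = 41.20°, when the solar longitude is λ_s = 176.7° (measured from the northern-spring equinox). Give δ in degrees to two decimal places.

δ = +2.17°

sin δ = sin ε · sin λ_s = sin 41.20° × sin 176.7° = 0.037917.
δ = arcsin(0.037917) = +2.17°.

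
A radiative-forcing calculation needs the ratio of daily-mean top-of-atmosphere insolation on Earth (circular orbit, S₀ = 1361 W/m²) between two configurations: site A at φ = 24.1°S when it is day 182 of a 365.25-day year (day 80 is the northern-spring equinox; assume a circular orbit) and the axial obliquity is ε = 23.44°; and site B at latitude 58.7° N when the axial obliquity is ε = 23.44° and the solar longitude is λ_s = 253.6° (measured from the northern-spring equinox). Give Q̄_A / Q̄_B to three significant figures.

— Configuration A (φ=-24.1°):
Solar longitude: λ_s = 360° × (182 − 80)/365.25 = 100.534°.
sin δ = sin 23.44° × sin 100.534° = 0.39108, so δ = +23.022°.
cos H₀ = −tan(-24.1°) tan(+23.022°) = 0.1901, H₀ = 1.3796 rad.
Bracket: H₀ sin φ sin δ + cos φ cos δ sin H₀ = 1.3796×-0.40833×0.39108 + 0.91283×0.92035×0.98177 = -0.220308 + 0.824808 = 0.604500.
Q̄ = (S₀/π) × [bracket] = (1361/π) × 0.604500 = 261.88 W/m².
— Configuration B (φ=+58.7°):
Solar declination: sin δ = sin ε · sin λ_s = sin 23.44° × sin 253.6° = -0.38160, so δ = -22.433°.
cos H₀ = −tan(+58.7°) tan(-22.433°) = 0.6790, H₀ = 0.8244 rad.
Bracket: H₀ sin φ sin δ + cos φ cos δ sin H₀ = 0.8244×0.85446×-0.38160 + 0.51952×0.92433×0.73413 = -0.268805 + 0.352535 = 0.083730.
Q̄ = (S₀/π) × [bracket] = (1361/π) × 0.083730 = 36.273 W/m².
Ratio Q̄_A / Q̄_B = 261.88 / 36.273 = 7.220.

Q̄_A / Q̄_B ≈ 7.22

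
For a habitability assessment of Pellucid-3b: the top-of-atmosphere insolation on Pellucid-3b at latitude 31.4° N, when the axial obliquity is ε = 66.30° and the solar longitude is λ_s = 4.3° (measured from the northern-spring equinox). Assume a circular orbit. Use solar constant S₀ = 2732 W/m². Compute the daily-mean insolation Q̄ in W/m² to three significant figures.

Solar declination: sin δ = sin ε · sin λ_s = sin 66.30° × sin 4.3° = 0.06866, so δ = +3.937°.
cos H₀ = −tan(+31.4°) tan(+3.937°) = -0.0420, H₀ = 1.6128 rad.
Bracket: H₀ sin φ sin δ + cos φ cos δ sin H₀ = 1.6128×0.52101×0.06866 + 0.85355×0.99764×0.99912 = 0.057694 + 0.850786 = 0.908480.
Q̄ = (S₀/π) × [bracket] = (2732/π) × 0.908480 = 790.0 W/m².

Q̄ ≈ 790 W/m²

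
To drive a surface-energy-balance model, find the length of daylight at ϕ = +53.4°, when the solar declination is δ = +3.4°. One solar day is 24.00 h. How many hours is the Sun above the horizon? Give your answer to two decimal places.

cos h₀ = −tan ϕ · tan δ = −tan(+53.4°) × tan(+3.400°) = -0.0800, so h₀ = 1.6509 rad = 94.59°.
Daylight = 2h₀/(2π) × 24.00 h = (1.6509/π) × 24.00 = 12.61 h.

12.61 h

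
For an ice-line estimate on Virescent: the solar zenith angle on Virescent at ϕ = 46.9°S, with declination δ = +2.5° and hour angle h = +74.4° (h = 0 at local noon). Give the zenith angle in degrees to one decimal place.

cos θ_z = sin ϕ sin δ + cos ϕ cos δ cos h = -0.031849 + 0.183571 = 0.151722.
θ_z = arccos(0.151722) = 81.3°.

θ_z = 81.3°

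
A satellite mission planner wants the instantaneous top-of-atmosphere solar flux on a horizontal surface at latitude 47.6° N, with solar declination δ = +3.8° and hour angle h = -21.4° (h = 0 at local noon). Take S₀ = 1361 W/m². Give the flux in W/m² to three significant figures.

919 W/m²

cos θ_z = sin φ sin δ + cos φ cos δ cos h = 0.048940 + 0.626433 = 0.675373.
Flux = S₀ · cos θ_z = 1361 × 0.675373 = 919.2 W/m².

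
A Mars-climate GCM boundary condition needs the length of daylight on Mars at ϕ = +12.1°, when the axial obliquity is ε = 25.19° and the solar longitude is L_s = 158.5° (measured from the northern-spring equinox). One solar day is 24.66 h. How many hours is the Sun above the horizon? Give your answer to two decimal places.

Solar declination: sin δ = sin ε · sin L_s = sin 25.19° × sin 158.5° = 0.15599, so δ = +8.974°.
cos h₀ = −tan ϕ · tan δ = −tan(+12.1°) × tan(+8.974°) = -0.0339, so h₀ = 1.6047 rad = 91.94°.
Daylight = 2h₀/(2π) × 24.66 h = (1.6047/π) × 24.66 = 12.60 h.

12.60 h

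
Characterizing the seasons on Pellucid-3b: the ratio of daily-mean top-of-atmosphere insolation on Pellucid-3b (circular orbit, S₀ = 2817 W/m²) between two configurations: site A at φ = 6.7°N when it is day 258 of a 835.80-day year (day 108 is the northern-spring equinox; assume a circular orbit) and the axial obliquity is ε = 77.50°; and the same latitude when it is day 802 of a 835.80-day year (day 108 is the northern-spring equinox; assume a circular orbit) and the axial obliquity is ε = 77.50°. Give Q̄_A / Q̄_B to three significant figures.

Q̄_A / Q̄_B ≈ 1.74

— Configuration A (φ=+6.7°):
Solar longitude: λ_s = 360° × (258 − 108)/835.80 = 64.609°.
sin δ = sin 77.50° × sin 64.609° = 0.88199, so δ = +61.883°.
cos H₀ = −tan(+6.7°) tan(+61.883°) = -0.2198, H₀ = 1.7925 rad.
Bracket: H₀ sin φ sin δ + cos φ cos δ sin H₀ = 1.7925×0.11667×0.88199 + 0.99317×0.47127×0.97553 = 0.184451 + 0.456598 = 0.641049.
Q̄ = (S₀/π) × [bracket] = (2817/π) × 0.641049 = 574.82 W/m².
— Configuration B (φ=+6.7°):
Solar longitude: λ_s = 360° × (802 − 108)/835.80 = 298.923°.
sin δ = sin 77.50° × sin 298.923° = -0.85452, so δ = -58.707°.
cos H₀ = −tan(+6.7°) tan(-58.707°) = 0.1933, H₀ = 1.3763 rad.
Bracket: H₀ sin φ sin δ + cos φ cos δ sin H₀ = 1.3763×0.11667×-0.85452 + 0.99317×0.51942×0.98115 = -0.137213 + 0.506148 = 0.368935.
Q̄ = (S₀/π) × [bracket] = (2817/π) × 0.368935 = 330.82 W/m².
Ratio Q̄_A / Q̄_B = 574.82 / 330.82 = 1.738.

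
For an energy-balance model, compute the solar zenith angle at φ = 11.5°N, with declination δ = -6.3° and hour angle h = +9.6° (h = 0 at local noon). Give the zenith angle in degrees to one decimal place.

θ_z = 20.2°

cos θ_z = sin φ sin δ + cos φ cos δ cos h = -0.021878 + 0.960367 = 0.938489.
θ_z = arccos(0.938489) = 20.2°.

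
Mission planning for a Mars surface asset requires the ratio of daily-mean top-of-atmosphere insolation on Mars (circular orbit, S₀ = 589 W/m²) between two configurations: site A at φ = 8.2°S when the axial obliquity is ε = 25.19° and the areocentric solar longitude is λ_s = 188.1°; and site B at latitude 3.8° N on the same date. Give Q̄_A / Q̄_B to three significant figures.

— Configuration A (φ=-8.2°):
sin δ = sin 25.19° × sin 188.1° = -0.05997, so δ = -3.438°.
cos H₀ = −tan(-8.2°) tan(-3.438°) = -0.0087, H₀ = 1.5795 rad.
Bracket: H₀ sin φ sin δ + cos φ cos δ sin H₀ = 1.5795×-0.14263×-0.05997 + 0.98978×0.99820×0.99996 = 0.013510 + 0.987959 = 1.001469.
Q̄ = (S₀/π) × [bracket] = (589/π) × 1.001469 = 187.76 W/m².
— Configuration B (φ=+3.8°):
cos H₀ = −tan(+3.8°) tan(-3.438°) = 0.0040, H₀ = 1.5668 rad.
Bracket: H₀ sin φ sin δ + cos φ cos δ sin H₀ = 1.5668×0.06627×-0.05997 + 0.99780×0.99820×0.99999 = -0.006227 + 0.995994 = 0.989767.
Q̄ = (S₀/π) × [bracket] = (589/π) × 0.989767 = 185.57 W/m².
Ratio Q̄_A / Q̄_B = 187.76 / 185.57 = 1.012.

Q̄_A / Q̄_B ≈ 1.01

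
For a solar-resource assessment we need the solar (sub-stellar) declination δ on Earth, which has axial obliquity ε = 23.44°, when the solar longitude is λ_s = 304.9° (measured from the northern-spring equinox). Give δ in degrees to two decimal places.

δ = -19.04°

sin δ = sin ε · sin λ_s = sin 23.44° × sin 304.9° = -0.326247.
δ = arcsin(-0.326247) = -19.04°.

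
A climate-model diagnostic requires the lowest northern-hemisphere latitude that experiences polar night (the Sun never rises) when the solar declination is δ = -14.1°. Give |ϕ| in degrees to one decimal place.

Polar night requires cos h₀ = −tan ϕ tan δ ≥ 1, i.e. tan ϕ tan δ ≤ −1.
The boundary is |tan ϕ| · |tan δ| = 1, so |ϕ| = 90° − |δ| = 90° − 14.1° = 75.9° in the northern hemisphere.

|ϕ| = 75.9°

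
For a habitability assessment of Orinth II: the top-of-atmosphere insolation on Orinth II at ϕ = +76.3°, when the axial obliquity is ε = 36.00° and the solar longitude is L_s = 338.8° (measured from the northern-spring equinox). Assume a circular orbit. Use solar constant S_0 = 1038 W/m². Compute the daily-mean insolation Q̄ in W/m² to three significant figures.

Solar declination: sin δ = sin ε · sin L_s = sin 36.00° × sin 338.8° = -0.21256, so δ = -12.272°.
cos h₀ = −tan(+76.3°) tan(-12.272°) = 0.8923, h₀ = 0.4683 rad.
Bracket: h₀ sin ϕ sin δ + cos ϕ cos δ sin h₀ = 0.4683×0.97155×-0.21256 + 0.23684×0.97715×0.45137 = -0.096710 + 0.104460 = 0.007750.
Q̄ = (S_0/π) × [bracket] = (1038/π) × 0.007750 = 2.561 W/m².

Q̄ ≈ 2.56 W/m²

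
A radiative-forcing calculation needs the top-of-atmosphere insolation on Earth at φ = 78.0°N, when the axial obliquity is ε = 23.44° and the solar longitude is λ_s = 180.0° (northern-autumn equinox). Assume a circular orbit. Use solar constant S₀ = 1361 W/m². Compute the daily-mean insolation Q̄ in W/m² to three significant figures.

Q̄ ≈ 90.1 W/m²

Solar declination: sin δ = sin ε · sin λ_s = sin 23.44° × sin 180.0° = 0.00000, so δ = +0.000°.
cos H₀ = −tan(+78.0°) tan(+0.000°) = -0.0000, H₀ = 1.5708 rad.
Bracket: H₀ sin φ sin δ + cos φ cos δ sin H₀ = 1.5708×0.97815×0.00000 + 0.20791×1.00000×1.00000 = 0.000000 + 0.207910 = 0.207910.
Q̄ = (S₀/π) × [bracket] = (1361/π) × 0.207910 = 90.07 W/m².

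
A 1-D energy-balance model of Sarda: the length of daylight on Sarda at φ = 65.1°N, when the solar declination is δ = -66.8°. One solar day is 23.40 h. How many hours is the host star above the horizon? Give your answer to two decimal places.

cos H₀ = −tan φ · tan δ = 5.0264 ≥ 1, so the host star never rises (polar night) and H₀ = 0.
Daylight = 2H₀/(2π) × 23.40 h = (0.0000/π) × 23.40 = 0.00 h.

0.00 h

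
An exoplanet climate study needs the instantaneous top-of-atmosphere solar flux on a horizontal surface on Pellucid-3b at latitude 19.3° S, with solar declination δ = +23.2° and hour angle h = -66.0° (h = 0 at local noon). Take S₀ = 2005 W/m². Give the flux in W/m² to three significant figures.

cos θ_z = sin φ sin δ + cos φ cos δ cos h = -0.130203 + 0.352836 = 0.222633.
Flux = S₀ · cos θ_z = 2005 × 0.222633 = 446.4 W/m².

446 W/m²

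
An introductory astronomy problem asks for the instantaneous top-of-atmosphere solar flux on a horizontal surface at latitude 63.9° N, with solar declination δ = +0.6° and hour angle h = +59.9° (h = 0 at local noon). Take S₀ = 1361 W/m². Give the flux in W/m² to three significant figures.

cos θ_z = sin φ sin δ + cos φ cos δ cos h = 0.009404 + 0.220622 = 0.230026.
Flux = S₀ · cos θ_z = 1361 × 0.230026 = 313.1 W/m².

313 W/m²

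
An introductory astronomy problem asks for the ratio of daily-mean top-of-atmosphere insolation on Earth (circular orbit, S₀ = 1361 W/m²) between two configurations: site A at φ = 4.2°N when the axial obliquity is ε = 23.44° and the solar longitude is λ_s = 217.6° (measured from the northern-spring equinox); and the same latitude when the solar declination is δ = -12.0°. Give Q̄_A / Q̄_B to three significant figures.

— Configuration A (φ=+4.2°):
Solar declination: sin δ = sin ε · sin λ_s = sin 23.44° × sin 217.6° = -0.24271, so δ = -14.046°.
cos H₀ = −tan(+4.2°) tan(-14.046°) = 0.0184, H₀ = 1.5524 rad.
Bracket: H₀ sin φ sin δ + cos φ cos δ sin H₀ = 1.5524×0.07324×-0.24271 + 0.99731×0.97010×0.99983 = -0.027596 + 0.967326 = 0.939730.
Q̄ = (S₀/π) × [bracket] = (1361/π) × 0.939730 = 407.11 W/m².
— Configuration B (φ=+4.2°):
cos H₀ = −tan(+4.2°) tan(-12.000°) = 0.0156, H₀ = 1.5552 rad.
Bracket: H₀ sin φ sin δ + cos φ cos δ sin H₀ = 1.5552×0.07324×-0.20791 + 0.99731×0.97815×0.99988 = -0.023682 + 0.975402 = 0.951720.
Q̄ = (S₀/π) × [bracket] = (1361/π) × 0.951720 = 412.30 W/m².
Ratio Q̄_A / Q̄_B = 407.11 / 412.30 = 0.9874.

Q̄_A / Q̄_B ≈ 0.987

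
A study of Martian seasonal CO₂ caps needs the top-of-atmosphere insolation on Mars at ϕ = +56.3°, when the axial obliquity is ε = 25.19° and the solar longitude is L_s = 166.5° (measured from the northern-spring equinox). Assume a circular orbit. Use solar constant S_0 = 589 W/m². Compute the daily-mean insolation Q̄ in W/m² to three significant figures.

Solar declination: sin δ = sin ε · sin L_s = sin 25.19° × sin 166.5° = 0.09936, so δ = +5.702°.
cos h₀ = −tan(+56.3°) tan(+5.702°) = -0.1497, h₀ = 1.7211 rad.
Bracket: h₀ sin ϕ sin δ + cos ϕ cos δ sin h₀ = 1.7211×0.83195×0.09936 + 0.55484×0.99505×0.98873 = 0.142271 + 0.545871 = 0.688142.
Q̄ = (S_0/π) × [bracket] = (589/π) × 0.688142 = 129.0 W/m².

Q̄ ≈ 129 W/m²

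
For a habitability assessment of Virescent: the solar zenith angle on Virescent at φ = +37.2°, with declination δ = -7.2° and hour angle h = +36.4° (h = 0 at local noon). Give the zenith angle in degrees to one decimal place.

θ_z = 55.9°

cos θ_z = sin φ sin δ + cos φ cos δ cos h = -0.075776 + 0.636067 = 0.560291.
θ_z = arccos(0.560291) = 55.9°.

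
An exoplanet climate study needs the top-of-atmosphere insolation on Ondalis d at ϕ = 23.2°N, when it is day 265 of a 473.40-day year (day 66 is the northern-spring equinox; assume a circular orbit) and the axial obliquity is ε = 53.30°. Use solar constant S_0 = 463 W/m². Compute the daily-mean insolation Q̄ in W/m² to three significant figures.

Solar longitude: L_s = 360° × (265 − 66)/473.40 = 151.331°.
sin δ = sin 53.30° × sin 151.331° = 0.38465, so δ = +22.622°.
cos h₀ = −tan(+23.2°) tan(+22.622°) = -0.1786, h₀ = 1.7504 rad.
Bracket: h₀ sin ϕ sin δ + cos ϕ cos δ sin h₀ = 1.7504×0.39394×0.38465 + 0.91914×0.92306×0.98392 = 0.265236 + 0.834779 = 1.100015.
Q̄ = (S_0/π) × [bracket] = (463/π) × 1.100015 = 162.1 W/m².

Q̄ ≈ 162 W/m²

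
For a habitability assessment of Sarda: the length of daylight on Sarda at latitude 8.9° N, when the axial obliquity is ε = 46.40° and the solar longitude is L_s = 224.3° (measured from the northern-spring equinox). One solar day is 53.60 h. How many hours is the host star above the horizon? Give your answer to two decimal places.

Solar declination: sin δ = sin ε · sin L_s = sin 46.40° × sin 224.3° = -0.50577, so δ = -30.383°.
cos h₀ = −tan ϕ · tan δ = −tan(+8.9°) × tan(-30.383°) = 0.0918, so h₀ = 1.4789 rad = 84.73°.
Daylight = 2h₀/(2π) × 53.60 h = (1.4789/π) × 53.60 = 25.23 h.

25.23 h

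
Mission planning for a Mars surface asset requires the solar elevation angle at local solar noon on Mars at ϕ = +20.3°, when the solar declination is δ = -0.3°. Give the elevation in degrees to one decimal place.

69.4°

At local noon the hour angle is zero, so the zenith angle equals |ϕ − δ| = |+20.3° − (-0.300°)| = 20.600°.
Elevation = 90° − 20.600° = 69.4°.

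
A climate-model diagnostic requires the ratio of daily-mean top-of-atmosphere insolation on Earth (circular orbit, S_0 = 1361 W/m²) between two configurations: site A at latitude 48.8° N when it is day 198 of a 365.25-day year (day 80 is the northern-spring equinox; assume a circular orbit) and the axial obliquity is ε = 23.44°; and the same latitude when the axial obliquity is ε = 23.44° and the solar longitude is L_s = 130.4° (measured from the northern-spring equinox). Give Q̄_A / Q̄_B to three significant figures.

— Configuration A (ϕ=+48.8°):
Solar longitude: L_s = 360° × (198 − 80)/365.25 = 116.304°.
sin δ = sin 23.44° × sin 116.304° = 0.35660, so δ = +20.892°.
cos h₀ = −tan(+48.8°) tan(+20.892°) = -0.4360, h₀ = 2.0220 rad.
Bracket: h₀ sin ϕ sin δ + cos ϕ cos δ sin h₀ = 2.0220×0.75241×0.35660 + 0.65869×0.93426×0.89994 = 0.542522 + 0.553812 = 1.096334.
Q̄ = (S_0/π) × [bracket] = (1361/π) × 1.096334 = 474.95 W/m².
— Configuration B (ϕ=+48.8°):
Solar declination: sin δ = sin ε · sin L_s = sin 23.44° × sin 130.4° = 0.30293, so δ = +17.634°.
cos h₀ = −tan(+48.8°) tan(+17.634°) = -0.3631, h₀ = 1.9424 rad.
Bracket: h₀ sin ϕ sin δ + cos ϕ cos δ sin h₀ = 1.9424×0.75241×0.30293 + 0.65869×0.95301×0.93175 = 0.442726 + 0.584895 = 1.027621.
Q̄ = (S_0/π) × [bracket] = (1361/π) × 1.027621 = 445.19 W/m².
Ratio Q̄_A / Q̄_B = 474.95 / 445.19 = 1.067.

Q̄_A / Q̄_B ≈ 1.07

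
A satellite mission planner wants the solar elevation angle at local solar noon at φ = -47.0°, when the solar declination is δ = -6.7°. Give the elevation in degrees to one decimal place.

At local noon the hour angle is zero, so the zenith angle equals |φ − δ| = |-47.0° − (-6.700°)| = 40.300°.
Elevation = 90° − 40.300° = 49.7°.

49.7°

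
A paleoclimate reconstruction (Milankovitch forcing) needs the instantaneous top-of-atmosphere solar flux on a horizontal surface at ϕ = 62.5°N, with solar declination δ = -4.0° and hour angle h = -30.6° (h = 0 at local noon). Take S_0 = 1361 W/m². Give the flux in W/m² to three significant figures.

455 W/m²

cos θ_z = sin ϕ sin δ + cos ϕ cos δ cos h = -0.061875 + 0.396478 = 0.334603.
Flux = S_0 · cos θ_z = 1361 × 0.334603 = 455.4 W/m².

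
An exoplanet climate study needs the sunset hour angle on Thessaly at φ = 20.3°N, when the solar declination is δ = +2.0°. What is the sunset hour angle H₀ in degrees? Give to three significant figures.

cos H₀ = −tan φ · tan δ = −tan(+20.3°) × tan(+2.000°) = -0.0129, so H₀ = 1.5837 rad = 90.74°.

H₀ = 90.7°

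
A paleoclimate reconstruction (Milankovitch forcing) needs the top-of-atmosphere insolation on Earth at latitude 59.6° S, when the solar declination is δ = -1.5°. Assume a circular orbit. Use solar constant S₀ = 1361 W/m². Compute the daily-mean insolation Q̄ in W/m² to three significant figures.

cos H₀ = −tan(-59.6°) tan(-1.500°) = -0.0446, H₀ = 1.6154 rad.
Bracket: H₀ sin φ sin δ + cos φ cos δ sin H₀ = 1.6154×-0.86251×-0.02618 + 0.50603×0.99966×0.99900 = 0.036477 + 0.505352 = 0.541829.
Q̄ = (S₀/π) × [bracket] = (1361/π) × 0.541829 = 234.7 W/m².

Q̄ ≈ 235 W/m²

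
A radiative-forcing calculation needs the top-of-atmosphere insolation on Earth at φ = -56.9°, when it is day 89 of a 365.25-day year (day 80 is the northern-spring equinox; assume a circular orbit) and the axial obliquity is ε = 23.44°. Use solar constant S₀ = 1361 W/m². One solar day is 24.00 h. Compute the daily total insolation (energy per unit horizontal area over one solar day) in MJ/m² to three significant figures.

17.5 MJ/m²

Solar longitude: λ_s = 360° × (89 − 80)/365.25 = 8.871°.
sin δ = sin 23.44° × sin 8.871° = 0.06134, so δ = +3.517°.
cos H₀ = −tan(-56.9°) tan(+3.517°) = 0.0943, H₀ = 1.4764 rad.
Bracket: H₀ sin φ sin δ + cos φ cos δ sin H₀ = 1.4764×-0.83772×0.06134 + 0.54610×0.99812×0.99555 = -0.075866 + 0.542648 = 0.466782.
Q̄ = (S₀/π) × [bracket] = (1361/π) × 0.466782 = 202.22 W/m².
Daily total = Q̄ × 24.00 h × 3600 s/h = 202.22 × 24.00 × 3600 / 10⁶ = 17.47 MJ/m².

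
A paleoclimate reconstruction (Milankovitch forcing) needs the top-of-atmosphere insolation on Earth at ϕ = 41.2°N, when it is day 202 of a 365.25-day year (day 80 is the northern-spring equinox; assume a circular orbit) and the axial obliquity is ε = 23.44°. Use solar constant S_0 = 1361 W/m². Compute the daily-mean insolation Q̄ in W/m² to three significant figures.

Solar longitude: L_s = 360° × (202 − 80)/365.25 = 120.246°.
sin δ = sin 23.44° × sin 120.246° = 0.34364, so δ = +20.099°.
cos h₀ = −tan(+41.2°) tan(+20.099°) = -0.3203, h₀ = 1.8969 rad.
Bracket: h₀ sin ϕ sin δ + cos ϕ cos δ sin h₀ = 1.8969×0.65869×0.34364 + 0.75241×0.93910×0.94730 = 0.429368 + 0.669351 = 1.098719.
Q̄ = (S_0/π) × [bracket] = (1361/π) × 1.098719 = 476.0 W/m².

Q̄ ≈ 476 W/m²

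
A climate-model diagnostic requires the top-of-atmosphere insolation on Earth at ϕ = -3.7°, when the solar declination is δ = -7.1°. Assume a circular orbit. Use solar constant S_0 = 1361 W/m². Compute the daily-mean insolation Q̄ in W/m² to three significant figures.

cos h₀ = −tan(-3.7°) tan(-7.100°) = -0.0081, h₀ = 1.5789 rad.
Bracket: h₀ sin ϕ sin δ + cos ϕ cos δ sin h₀ = 1.5789×-0.06453×-0.12360 + 0.99792×0.99233×0.99997 = 0.012593 + 0.990236 = 1.002829.
Q̄ = (S_0/π) × [bracket] = (1361/π) × 1.002829 = 434.4 W/m².

Q̄ ≈ 434 W/m²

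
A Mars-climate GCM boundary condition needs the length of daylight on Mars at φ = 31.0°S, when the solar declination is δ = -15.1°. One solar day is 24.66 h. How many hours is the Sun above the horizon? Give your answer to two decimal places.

13.61 h

cos H₀ = −tan φ · tan δ = −tan(-31.0°) × tan(-15.100°) = -0.1621, so H₀ = 1.7336 rad = 99.33°.
Daylight = 2H₀/(2π) × 24.66 h = (1.7336/π) × 24.66 = 13.61 h.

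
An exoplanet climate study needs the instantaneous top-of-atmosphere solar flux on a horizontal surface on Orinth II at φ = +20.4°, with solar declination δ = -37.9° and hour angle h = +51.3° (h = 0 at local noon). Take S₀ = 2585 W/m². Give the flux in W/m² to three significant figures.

642 W/m²

cos θ_z = sin φ sin δ + cos φ cos δ cos h = -0.214123 + 0.462426 = 0.248303.
Flux = S₀ · cos θ_z = 2585 × 0.248303 = 641.9 W/m².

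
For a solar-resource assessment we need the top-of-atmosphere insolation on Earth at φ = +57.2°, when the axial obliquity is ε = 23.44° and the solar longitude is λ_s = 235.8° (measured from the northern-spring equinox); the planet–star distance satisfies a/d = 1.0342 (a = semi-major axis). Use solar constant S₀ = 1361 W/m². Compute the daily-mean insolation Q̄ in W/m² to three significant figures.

Solar declination: sin δ = sin ε · sin λ_s = sin 23.44° × sin 235.8° = -0.32900, so δ = -19.208°.
cos H₀ = −tan(+57.2°) tan(-19.208°) = 0.5406, H₀ = 0.9996 rad.
Bracket: H₀ sin φ sin δ + cos φ cos δ sin H₀ = 0.9996×0.84057×-0.32900 + 0.54171×0.94433×0.84127 = -0.276437 + 0.430354 = 0.153917.
Inverse-square distance factor (a/d)² = 1.0342² = 1.069570.
Q̄ = (S₀/π) × 1.069570 × [bracket] = (1361/π) × 1.069570 × 0.153917 = 71.32 W/m².

Q̄ ≈ 71.3 W/m²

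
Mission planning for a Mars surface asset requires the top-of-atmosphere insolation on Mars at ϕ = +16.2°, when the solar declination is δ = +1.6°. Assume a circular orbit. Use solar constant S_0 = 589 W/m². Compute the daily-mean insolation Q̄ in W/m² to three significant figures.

Q̄ ≈ 182 W/m²

cos h₀ = −tan(+16.2°) tan(+1.600°) = -0.0081, h₀ = 1.5789 rad.
Bracket: h₀ sin ϕ sin δ + cos ϕ cos δ sin h₀ = 1.5789×0.27899×0.02792 + 0.96029×0.99961×0.99997 = 0.012299 + 0.959887 = 0.972186.
Q̄ = (S_0/π) × [bracket] = (589/π) × 0.972186 = 182.3 W/m².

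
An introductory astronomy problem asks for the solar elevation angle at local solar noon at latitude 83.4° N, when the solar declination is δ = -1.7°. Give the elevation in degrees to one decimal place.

At local noon the hour angle is zero, so the zenith angle equals |φ − δ| = |+83.4° − (-1.700°)| = 85.100°.
Elevation = 90° − 85.100° = 4.9°.

4.9°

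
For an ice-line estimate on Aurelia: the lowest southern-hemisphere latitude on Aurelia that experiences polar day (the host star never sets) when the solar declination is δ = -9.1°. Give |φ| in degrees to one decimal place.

Polar day requires cos H₀ = −tan φ tan δ ≤ −1, i.e. tan φ tan δ ≥ 1.
The boundary is |tan φ| · |tan δ| = 1, so |φ| = 90° − |δ| = 90° − 9.1° = 80.9° in the southern hemisphere.

|φ| = 80.9°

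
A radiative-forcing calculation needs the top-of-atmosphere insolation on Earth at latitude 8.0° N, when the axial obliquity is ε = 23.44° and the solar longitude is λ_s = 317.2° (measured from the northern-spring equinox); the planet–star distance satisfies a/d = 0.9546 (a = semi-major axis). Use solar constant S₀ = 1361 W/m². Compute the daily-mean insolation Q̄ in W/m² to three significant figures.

Solar declination: sin δ = sin ε · sin λ_s = sin 23.44° × sin 317.2° = -0.27027, so δ = -15.681°.
cos H₀ = −tan(+8.0°) tan(-15.681°) = 0.0395, H₀ = 1.5313 rad.
Bracket: H₀ sin φ sin δ + cos φ cos δ sin H₀ = 1.5313×0.13917×-0.27027 + 0.99027×0.96278×0.99922 = -0.057598 + 0.952668 = 0.895070.
Inverse-square distance factor (a/d)² = 0.9546² = 0.911261.
Q̄ = (S₀/π) × 0.911261 × [bracket] = (1361/π) × 0.911261 × 0.895070 = 353.4 W/m².

Q̄ ≈ 353 W/m²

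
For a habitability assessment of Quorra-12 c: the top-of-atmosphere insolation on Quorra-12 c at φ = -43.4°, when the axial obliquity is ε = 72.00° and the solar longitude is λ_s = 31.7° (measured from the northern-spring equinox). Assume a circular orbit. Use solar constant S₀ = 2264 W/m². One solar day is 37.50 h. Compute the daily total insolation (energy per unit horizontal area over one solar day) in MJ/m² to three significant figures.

18.1 MJ/m²

Solar declination: sin δ = sin ε · sin λ_s = sin 72.00° × sin 31.7° = 0.49975, so δ = +29.984°.
cos H₀ = −tan(-43.4°) tan(+29.984°) = 0.5456, H₀ = 0.9937 rad.
Bracket: H₀ sin φ sin δ + cos φ cos δ sin H₀ = 0.9937×-0.68709×0.49975 + 0.72657×0.86617×0.83804 = -0.341210 + 0.527406 = 0.186196.
Q̄ = (S₀/π) × [bracket] = (2264/π) × 0.186196 = 134.18 W/m².
Daily total = Q̄ × 37.50 h × 3600 s/h = 134.18 × 37.50 × 3600 / 10⁶ = 18.11 MJ/m².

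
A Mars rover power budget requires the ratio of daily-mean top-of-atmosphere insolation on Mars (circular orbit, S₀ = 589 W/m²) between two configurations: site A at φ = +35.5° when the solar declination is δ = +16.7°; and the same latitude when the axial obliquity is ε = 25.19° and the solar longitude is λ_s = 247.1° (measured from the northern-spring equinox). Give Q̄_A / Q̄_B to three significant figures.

Q̄_A / Q̄_B ≈ 2.49

— Configuration A (φ=+35.5°):
cos H₀ = −tan(+35.5°) tan(+16.700°) = -0.2140, H₀ = 1.7865 rad.
Bracket: H₀ sin φ sin δ + cos φ cos δ sin H₀ = 1.7865×0.58070×0.28736 + 0.81412×0.95782×0.97683 = 0.298113 + 0.761713 = 1.059826.
Q̄ = (S₀/π) × [bracket] = (589/π) × 1.059826 = 198.70 W/m².
— Configuration B (φ=+35.5°):
Solar declination: sin δ = sin ε · sin λ_s = sin 25.19° × sin 247.1° = -0.39208, so δ = -23.084°.
cos H₀ = −tan(+35.5°) tan(-23.084°) = 0.3040, H₀ = 1.2619 rad.
Bracket: H₀ sin φ sin δ + cos φ cos δ sin H₀ = 1.2619×0.58070×-0.39208 + 0.81412×0.91993×0.95267 = -0.287310 + 0.713486 = 0.426176.
Q̄ = (S₀/π) × [bracket] = (589/π) × 0.426176 = 79.901 W/m².
Ratio Q̄_A / Q̄_B = 198.70 / 79.901 = 2.487.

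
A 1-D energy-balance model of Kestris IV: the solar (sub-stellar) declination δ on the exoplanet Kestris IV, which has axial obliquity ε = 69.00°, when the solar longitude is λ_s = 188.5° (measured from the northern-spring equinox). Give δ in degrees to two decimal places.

δ = -7.93°

sin δ = sin ε · sin λ_s = sin 69.00° × sin 188.5° = -0.137992.
δ = arcsin(-0.137992) = -7.93°.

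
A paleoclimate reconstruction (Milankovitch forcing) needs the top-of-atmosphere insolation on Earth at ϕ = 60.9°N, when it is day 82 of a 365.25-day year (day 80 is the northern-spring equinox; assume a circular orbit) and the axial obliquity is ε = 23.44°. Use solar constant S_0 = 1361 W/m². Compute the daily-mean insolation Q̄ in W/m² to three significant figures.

Q̄ ≈ 219 W/m²

Solar longitude: L_s = 360° × (82 − 80)/365.25 = 1.971°.
sin δ = sin 23.44° × sin 1.971° = 0.01368, so δ = +0.784°.
cos h₀ = −tan(+60.9°) tan(+0.784°) = -0.0246, h₀ = 1.5954 rad.
Bracket: h₀ sin ϕ sin δ + cos ϕ cos δ sin h₀ = 1.5954×0.87377×0.01368 + 0.48634×0.99991×0.99970 = 0.019070 + 0.486150 = 0.505220.
Q̄ = (S_0/π) × [bracket] = (1361/π) × 0.505220 = 218.9 W/m².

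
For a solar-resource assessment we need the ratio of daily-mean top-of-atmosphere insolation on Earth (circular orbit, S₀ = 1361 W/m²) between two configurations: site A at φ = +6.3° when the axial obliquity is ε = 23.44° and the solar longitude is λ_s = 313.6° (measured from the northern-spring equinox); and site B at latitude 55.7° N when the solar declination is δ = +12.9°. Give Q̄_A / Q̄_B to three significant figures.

Q̄_A / Q̄_B ≈ 1.04

— Configuration A (φ=+6.3°):
Solar declination: sin δ = sin ε · sin λ_s = sin 23.44° × sin 313.6° = -0.28807, so δ = -16.742°.
cos H₀ = −tan(+6.3°) tan(-16.742°) = 0.0332, H₀ = 1.5376 rad.
Bracket: H₀ sin φ sin δ + cos φ cos δ sin H₀ = 1.5376×0.10973×-0.28807 + 0.99396×0.95761×0.99945 = -0.048603 + 0.951303 = 0.902700.
Q̄ = (S₀/π) × [bracket] = (1361/π) × 0.902700 = 391.07 W/m².
— Configuration B (φ=+55.7°):
cos H₀ = −tan(+55.7°) tan(+12.900°) = -0.3357, H₀ = 1.9132 rad.
Bracket: H₀ sin φ sin δ + cos φ cos δ sin H₀ = 1.9132×0.82610×0.22325 + 0.56353×0.97476×0.94195 = 0.352845 + 0.517419 = 0.870264.
Q̄ = (S₀/π) × [bracket] = (1361/π) × 0.870264 = 377.02 W/m².
Ratio Q̄_A / Q̄_B = 391.07 / 377.02 = 1.037.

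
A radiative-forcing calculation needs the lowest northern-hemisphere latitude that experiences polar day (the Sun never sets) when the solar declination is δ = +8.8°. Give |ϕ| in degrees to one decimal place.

Polar day requires cos h₀ = −tan ϕ tan δ ≤ −1, i.e. tan ϕ tan δ ≥ 1.
The boundary is |tan ϕ| · |tan δ| = 1, so |ϕ| = 90° − |δ| = 90° − 8.8° = 81.2° in the northern hemisphere.

|ϕ| = 81.2°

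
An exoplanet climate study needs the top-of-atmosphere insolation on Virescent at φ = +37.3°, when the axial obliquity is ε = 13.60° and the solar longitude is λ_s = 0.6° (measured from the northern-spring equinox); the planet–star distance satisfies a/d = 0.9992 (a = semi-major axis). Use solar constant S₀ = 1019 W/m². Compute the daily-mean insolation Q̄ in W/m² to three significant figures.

Q̄ ≈ 258 W/m²

Solar declination: sin δ = sin ε · sin λ_s = sin 13.60° × sin 0.6° = 0.00246, so δ = +0.141°.
cos H₀ = −tan(+37.3°) tan(+0.141°) = -0.0019, H₀ = 1.5727 rad.
Bracket: H₀ sin φ sin δ + cos φ cos δ sin H₀ = 1.5727×0.60599×0.00246 + 0.79547×1.00000×1.00000 = 0.002344 + 0.795470 = 0.797814.
Inverse-square distance factor (a/d)² = 0.9992² = 0.998401.
Q̄ = (S₀/π) × 0.998401 × [bracket] = (1019/π) × 0.998401 × 0.797814 = 258.4 W/m².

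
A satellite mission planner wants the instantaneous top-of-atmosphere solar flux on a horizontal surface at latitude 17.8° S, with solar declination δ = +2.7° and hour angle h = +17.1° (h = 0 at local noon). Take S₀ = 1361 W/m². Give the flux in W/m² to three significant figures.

cos θ_z = sin φ sin δ + cos φ cos δ cos h = -0.014400 + 0.909028 = 0.894628.
Flux = S₀ · cos θ_z = 1361 × 0.894628 = 1218 W/m².

1.22e+03 W/m²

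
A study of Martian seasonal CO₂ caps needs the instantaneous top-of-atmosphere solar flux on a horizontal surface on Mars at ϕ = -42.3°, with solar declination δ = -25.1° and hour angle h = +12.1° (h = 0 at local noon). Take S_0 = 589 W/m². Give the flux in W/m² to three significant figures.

554 W/m²

cos θ_z = sin ϕ sin δ + cos ϕ cos δ cos h = 0.285492 + 0.654906 = 0.940398.
Flux = S_0 · cos θ_z = 589 × 0.940398 = 553.9 W/m².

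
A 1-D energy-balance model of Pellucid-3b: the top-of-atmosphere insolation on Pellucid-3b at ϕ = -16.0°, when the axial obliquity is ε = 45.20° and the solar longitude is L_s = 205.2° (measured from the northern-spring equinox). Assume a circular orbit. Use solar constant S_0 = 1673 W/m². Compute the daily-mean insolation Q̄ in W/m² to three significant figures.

Q̄ ≈ 560 W/m²

Solar declination: sin δ = sin ε · sin L_s = sin 45.20° × sin 205.2° = -0.30212, so δ = -17.585°.
cos h₀ = −tan(-16.0°) tan(-17.585°) = -0.0909, h₀ = 1.6618 rad.
Bracket: h₀ sin ϕ sin δ + cos ϕ cos δ sin h₀ = 1.6618×-0.27564×-0.30212 + 0.96126×0.95327×0.99586 = 0.138389 + 0.912547 = 1.050936.
Q̄ = (S_0/π) × [bracket] = (1673/π) × 1.050936 = 559.7 W/m².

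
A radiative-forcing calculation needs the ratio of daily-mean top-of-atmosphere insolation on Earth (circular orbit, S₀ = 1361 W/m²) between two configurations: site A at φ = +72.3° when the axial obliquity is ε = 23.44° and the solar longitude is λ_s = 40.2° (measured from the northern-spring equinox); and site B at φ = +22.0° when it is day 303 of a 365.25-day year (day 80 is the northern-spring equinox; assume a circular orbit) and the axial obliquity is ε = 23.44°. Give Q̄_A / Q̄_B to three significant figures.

Q̄_A / Q̄_B ≈ 1.05

— Configuration A (φ=+72.3°):
Solar declination: sin δ = sin ε · sin λ_s = sin 23.44° × sin 40.2° = 0.25676, so δ = +14.878°.
cos H₀ = −tan(+72.3°) tan(+14.878°) = -0.8324, H₀ = 2.5543 rad.
Bracket: H₀ sin φ sin δ + cos φ cos δ sin H₀ = 2.5543×0.95266×0.25676 + 0.30403×0.96648×0.55413 = 0.624795 + 0.162825 = 0.787620.
Q̄ = (S₀/π) × [bracket] = (1361/π) × 0.787620 = 341.21 W/m².
— Configuration B (φ=+22.0°):
Solar longitude: λ_s = 360° × (303 − 80)/365.25 = 219.795°.
sin δ = sin 23.44° × sin 219.795° = -0.25460, so δ = -14.750°.
cos H₀ = −tan(+22.0°) tan(-14.750°) = 0.1064, H₀ = 1.4642 rad.
Bracket: H₀ sin φ sin δ + cos φ cos δ sin H₀ = 1.4642×0.37461×-0.25460 + 0.92718×0.96705×0.99433 = -0.139649 + 0.891546 = 0.751897.
Q̄ = (S₀/π) × [bracket] = (1361/π) × 0.751897 = 325.74 W/m².
Ratio Q̄_A / Q̄_B = 341.21 / 325.74 = 1.047.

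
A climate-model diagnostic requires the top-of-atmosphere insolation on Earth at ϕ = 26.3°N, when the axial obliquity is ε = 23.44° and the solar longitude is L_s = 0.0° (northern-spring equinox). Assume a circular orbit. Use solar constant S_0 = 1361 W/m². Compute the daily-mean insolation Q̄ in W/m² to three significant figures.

Q̄ ≈ 388 W/m²

Solar declination: sin δ = sin ε · sin L_s = sin 23.44° × sin 0.0° = 0.00000, so δ = +0.000°.
cos h₀ = −tan(+26.3°) tan(+0.000°) = -0.0000, h₀ = 1.5708 rad.
Bracket: h₀ sin ϕ sin δ + cos ϕ cos δ sin h₀ = 1.5708×0.44307×0.00000 + 0.89649×1.00000×1.00000 = 0.000000 + 0.896490 = 0.896490.
Q̄ = (S_0/π) × [bracket] = (1361/π) × 0.896490 = 388.4 W/m².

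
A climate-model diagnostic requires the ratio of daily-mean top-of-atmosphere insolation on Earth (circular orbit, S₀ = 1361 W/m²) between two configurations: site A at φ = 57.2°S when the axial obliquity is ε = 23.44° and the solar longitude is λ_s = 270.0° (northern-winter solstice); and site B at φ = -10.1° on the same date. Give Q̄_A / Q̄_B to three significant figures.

— Configuration A (φ=-57.2°):
Solar declination: sin δ = sin ε · sin λ_s = sin 23.44° × sin 270.0° = -0.39779, so δ = -23.440°.
cos H₀ = −tan(-57.2°) tan(-23.440°) = -0.6728, H₀ = 2.3087 rad.
Bracket: H₀ sin φ sin δ + cos φ cos δ sin H₀ = 2.3087×-0.84057×-0.39779 + 0.54171×0.91748×0.73986 = 0.771961 + 0.367716 = 1.139677.
Q̄ = (S₀/π) × [bracket] = (1361/π) × 1.139677 = 493.73 W/m².
— Configuration B (φ=-10.1°):
cos H₀ = −tan(-10.1°) tan(-23.440°) = -0.0772, H₀ = 1.6481 rad.
Bracket: H₀ sin φ sin δ + cos φ cos δ sin H₀ = 1.6481×-0.17537×-0.39779 + 0.98450×0.91748×0.99701 = 0.114972 + 0.900558 = 1.015530.
Q̄ = (S₀/π) × [bracket] = (1361/π) × 1.015530 = 439.95 W/m².
Ratio Q̄_A / Q̄_B = 493.73 / 439.95 = 1.122.

Q̄_A / Q̄_B ≈ 1.12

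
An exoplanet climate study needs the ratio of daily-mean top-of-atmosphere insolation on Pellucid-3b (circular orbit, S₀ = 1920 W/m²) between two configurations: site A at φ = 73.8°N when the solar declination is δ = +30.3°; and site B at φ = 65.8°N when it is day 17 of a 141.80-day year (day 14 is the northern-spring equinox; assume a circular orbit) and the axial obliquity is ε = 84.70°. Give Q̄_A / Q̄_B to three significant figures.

— Configuration A (φ=+73.8°):
cos H₀ = −tan(+73.8°) tan(+30.300°) = -2.0114 ≤ −1 ⇒ polar day, H₀ = π.
Bracket: H₀ sin φ sin δ + cos φ cos δ sin H₀ = 3.1416×0.96029×0.50453 + 0.27899×0.86340×0.00000 = 1.522090 + 0.000000 = 1.522090.
Q̄ = (S₀/π) × [bracket] = (1920/π) × 1.522090 = 930.23 W/m².
— Configuration B (φ=+65.8°):
Solar longitude: λ_s = 360° × (17 − 14)/141.80 = 7.616°.
sin δ = sin 84.70° × sin 7.616° = 0.13197, so δ = +7.584°.
cos H₀ = −tan(+65.8°) tan(+7.584°) = -0.2962, H₀ = 1.8716 rad.
Bracket: H₀ sin φ sin δ + cos φ cos δ sin H₀ = 1.8716×0.91212×0.13197 + 0.40992×0.99125×0.95511 = 0.225289 + 0.388093 = 0.613382.
Q̄ = (S₀/π) × [bracket] = (1920/π) × 0.613382 = 374.87 W/m².
Ratio Q̄_A / Q̄_B = 930.23 / 374.87 = 2.481.

Q̄_A / Q̄_B ≈ 2.48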